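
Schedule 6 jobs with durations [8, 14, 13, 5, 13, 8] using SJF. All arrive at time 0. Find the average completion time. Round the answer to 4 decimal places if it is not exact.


SJF order (ascending): [5, 8, 8, 13, 13, 14]
Completion times:
  Job 1: burst=5, C=5
  Job 2: burst=8, C=13
  Job 3: burst=8, C=21
  Job 4: burst=13, C=34
  Job 5: burst=13, C=47
  Job 6: burst=14, C=61
Average completion = 181/6 = 30.1667

30.1667


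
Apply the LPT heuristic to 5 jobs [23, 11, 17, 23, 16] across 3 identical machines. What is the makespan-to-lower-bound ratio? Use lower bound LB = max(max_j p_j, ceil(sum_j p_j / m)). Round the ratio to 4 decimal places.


LPT order: [23, 23, 17, 16, 11]
Machine loads after assignment: [34, 23, 33]
LPT makespan = 34
Lower bound = max(max_job, ceil(total/3)) = max(23, 30) = 30
Ratio = 34 / 30 = 1.1333

1.1333


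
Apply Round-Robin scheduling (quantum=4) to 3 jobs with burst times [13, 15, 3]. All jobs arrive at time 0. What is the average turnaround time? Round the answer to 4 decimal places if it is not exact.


Time quantum = 4
Execution trace:
  J1 runs 4 units, time = 4
  J2 runs 4 units, time = 8
  J3 runs 3 units, time = 11
  J1 runs 4 units, time = 15
  J2 runs 4 units, time = 19
  J1 runs 4 units, time = 23
  J2 runs 4 units, time = 27
  J1 runs 1 units, time = 28
  J2 runs 3 units, time = 31
Finish times: [28, 31, 11]
Average turnaround = 70/3 = 23.3333

23.3333


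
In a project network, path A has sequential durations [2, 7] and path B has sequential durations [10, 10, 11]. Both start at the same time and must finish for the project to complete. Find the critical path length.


Path A total = 2 + 7 = 9
Path B total = 10 + 10 + 11 = 31
Critical path = longest path = max(9, 31) = 31

31


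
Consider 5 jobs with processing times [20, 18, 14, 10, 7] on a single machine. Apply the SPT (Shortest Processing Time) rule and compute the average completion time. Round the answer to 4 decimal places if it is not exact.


Sort jobs by processing time (SPT order): [7, 10, 14, 18, 20]
Compute completion times sequentially:
  Job 1: processing = 7, completes at 7
  Job 2: processing = 10, completes at 17
  Job 3: processing = 14, completes at 31
  Job 4: processing = 18, completes at 49
  Job 5: processing = 20, completes at 69
Sum of completion times = 173
Average completion time = 173/5 = 34.6

34.6


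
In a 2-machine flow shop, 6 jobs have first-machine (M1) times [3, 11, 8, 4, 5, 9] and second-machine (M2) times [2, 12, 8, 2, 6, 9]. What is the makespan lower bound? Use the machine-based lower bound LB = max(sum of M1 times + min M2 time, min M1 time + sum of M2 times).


LB1 = sum(M1 times) + min(M2 times) = 40 + 2 = 42
LB2 = min(M1 times) + sum(M2 times) = 3 + 39 = 42
Lower bound = max(LB1, LB2) = max(42, 42) = 42

42


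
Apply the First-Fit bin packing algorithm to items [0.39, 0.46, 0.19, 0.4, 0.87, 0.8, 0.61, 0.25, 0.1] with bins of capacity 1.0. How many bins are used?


Place items sequentially using First-Fit:
  Item 0.39 -> new Bin 1
  Item 0.46 -> Bin 1 (now 0.85)
  Item 0.19 -> new Bin 2
  Item 0.4 -> Bin 2 (now 0.59)
  Item 0.87 -> new Bin 3
  Item 0.8 -> new Bin 4
  Item 0.61 -> new Bin 5
  Item 0.25 -> Bin 2 (now 0.84)
  Item 0.1 -> Bin 1 (now 0.95)
Total bins used = 5

5


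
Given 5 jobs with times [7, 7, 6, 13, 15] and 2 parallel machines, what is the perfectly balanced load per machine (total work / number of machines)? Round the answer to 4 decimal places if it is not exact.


Total processing time = 7 + 7 + 6 + 13 + 15 = 48
Number of machines = 2
Ideal balanced load = 48 / 2 = 24.0

24.0


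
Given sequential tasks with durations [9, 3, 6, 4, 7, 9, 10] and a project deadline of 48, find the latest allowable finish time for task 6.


LF(activity 6) = deadline - sum of successor durations
Successors: activities 7 through 7 with durations [10]
Sum of successor durations = 10
LF = 48 - 10 = 38

38


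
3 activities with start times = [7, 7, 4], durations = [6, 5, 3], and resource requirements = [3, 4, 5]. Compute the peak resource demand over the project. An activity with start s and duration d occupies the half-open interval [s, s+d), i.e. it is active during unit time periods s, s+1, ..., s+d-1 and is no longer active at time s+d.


Each activity i is active on [start_i, start_i + duration_i).
Compute total resource usage per time slot:
  t=0: active resources = [], total = 0
  t=1: active resources = [], total = 0
  t=2: active resources = [], total = 0
  t=3: active resources = [], total = 0
  t=4: active resources = [5], total = 5
  t=5: active resources = [5], total = 5
  t=6: active resources = [5], total = 5
  t=7: active resources = [3, 4], total = 7
  t=8: active resources = [3, 4], total = 7
  t=9: active resources = [3, 4], total = 7
  t=10: active resources = [3, 4], total = 7
  t=11: active resources = [3, 4], total = 7
  t=12: active resources = [3], total = 3
Peak resource demand = 7

7


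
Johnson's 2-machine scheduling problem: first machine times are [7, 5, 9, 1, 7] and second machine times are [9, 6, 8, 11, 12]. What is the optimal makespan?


Apply Johnson's rule:
  Group 1 (a <= b): [(4, 1, 11), (2, 5, 6), (1, 7, 9), (5, 7, 12)]
  Group 2 (a > b): [(3, 9, 8)]
Optimal job order: [4, 2, 1, 5, 3]
Schedule:
  Job 4: M1 done at 1, M2 done at 12
  Job 2: M1 done at 6, M2 done at 18
  Job 1: M1 done at 13, M2 done at 27
  Job 5: M1 done at 20, M2 done at 39
  Job 3: M1 done at 29, M2 done at 47
Makespan = 47

47


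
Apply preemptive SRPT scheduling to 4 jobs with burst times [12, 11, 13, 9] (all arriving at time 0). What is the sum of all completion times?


Since all jobs arrive at t=0, SRPT equals SPT ordering.
SPT order: [9, 11, 12, 13]
Completion times:
  Job 1: p=9, C=9
  Job 2: p=11, C=20
  Job 3: p=12, C=32
  Job 4: p=13, C=45
Total completion time = 9 + 20 + 32 + 45 = 106

106


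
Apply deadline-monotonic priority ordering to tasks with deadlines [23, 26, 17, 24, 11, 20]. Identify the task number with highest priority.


Sort tasks by relative deadline (ascending):
  Task 5: deadline = 11
  Task 3: deadline = 17
  Task 6: deadline = 20
  Task 1: deadline = 23
  Task 4: deadline = 24
  Task 2: deadline = 26
Priority order (highest first): [5, 3, 6, 1, 4, 2]
Highest priority task = 5

5


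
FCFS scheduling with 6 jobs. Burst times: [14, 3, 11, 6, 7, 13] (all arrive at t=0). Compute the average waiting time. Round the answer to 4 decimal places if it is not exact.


FCFS order (as given): [14, 3, 11, 6, 7, 13]
Waiting times:
  Job 1: wait = 0
  Job 2: wait = 14
  Job 3: wait = 17
  Job 4: wait = 28
  Job 5: wait = 34
  Job 6: wait = 41
Sum of waiting times = 134
Average waiting time = 134/6 = 22.3333

22.3333


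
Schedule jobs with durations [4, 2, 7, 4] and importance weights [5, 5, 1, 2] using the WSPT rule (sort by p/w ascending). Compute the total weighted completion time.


Compute p/w ratios and sort ascending (WSPT): [(2, 5), (4, 5), (4, 2), (7, 1)]
Compute weighted completion times:
  Job (p=2,w=5): C=2, w*C=5*2=10
  Job (p=4,w=5): C=6, w*C=5*6=30
  Job (p=4,w=2): C=10, w*C=2*10=20
  Job (p=7,w=1): C=17, w*C=1*17=17
Total weighted completion time = 77

77


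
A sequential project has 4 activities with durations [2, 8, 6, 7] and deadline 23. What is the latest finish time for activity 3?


LF(activity 3) = deadline - sum of successor durations
Successors: activities 4 through 4 with durations [7]
Sum of successor durations = 7
LF = 23 - 7 = 16

16


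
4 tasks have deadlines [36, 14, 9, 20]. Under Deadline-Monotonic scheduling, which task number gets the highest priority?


Sort tasks by relative deadline (ascending):
  Task 3: deadline = 9
  Task 2: deadline = 14
  Task 4: deadline = 20
  Task 1: deadline = 36
Priority order (highest first): [3, 2, 4, 1]
Highest priority task = 3

3


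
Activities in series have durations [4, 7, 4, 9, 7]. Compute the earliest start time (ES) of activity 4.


Activity 4 starts after activities 1 through 3 complete.
Predecessor durations: [4, 7, 4]
ES = 4 + 7 + 4 = 15

15


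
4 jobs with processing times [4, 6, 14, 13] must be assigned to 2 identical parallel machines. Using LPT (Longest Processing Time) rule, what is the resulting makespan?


Sort jobs in decreasing order (LPT): [14, 13, 6, 4]
Assign each job to the least loaded machine:
  Machine 1: jobs [14, 4], load = 18
  Machine 2: jobs [13, 6], load = 19
Makespan = max load = 19

19


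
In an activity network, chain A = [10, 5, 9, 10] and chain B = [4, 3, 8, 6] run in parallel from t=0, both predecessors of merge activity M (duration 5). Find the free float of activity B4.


ES(B4) = sum of predecessors on chain B = 15
EF(B4) = ES + duration = 15 + 6 = 21
Successor of B4 is M. ES(M) = max(sum(A), sum(B)) = max(34, 21) = 34
Free float = ES(successor) - EF(current) = 34 - 21 = 13

13


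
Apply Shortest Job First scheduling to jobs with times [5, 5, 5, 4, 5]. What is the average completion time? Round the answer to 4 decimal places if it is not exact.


SJF order (ascending): [4, 5, 5, 5, 5]
Completion times:
  Job 1: burst=4, C=4
  Job 2: burst=5, C=9
  Job 3: burst=5, C=14
  Job 4: burst=5, C=19
  Job 5: burst=5, C=24
Average completion = 70/5 = 14.0

14.0


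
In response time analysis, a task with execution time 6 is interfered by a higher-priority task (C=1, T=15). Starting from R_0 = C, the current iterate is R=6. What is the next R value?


R_next = C + ceil(R_prev / T_hp) * C_hp
ceil(6 / 15) = ceil(0.4) = 1
Interference = 1 * 1 = 1
R_next = 6 + 1 = 7

7


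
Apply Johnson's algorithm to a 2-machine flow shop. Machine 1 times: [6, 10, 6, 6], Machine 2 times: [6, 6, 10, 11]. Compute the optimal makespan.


Apply Johnson's rule:
  Group 1 (a <= b): [(1, 6, 6), (3, 6, 10), (4, 6, 11)]
  Group 2 (a > b): [(2, 10, 6)]
Optimal job order: [1, 3, 4, 2]
Schedule:
  Job 1: M1 done at 6, M2 done at 12
  Job 3: M1 done at 12, M2 done at 22
  Job 4: M1 done at 18, M2 done at 33
  Job 2: M1 done at 28, M2 done at 39
Makespan = 39

39


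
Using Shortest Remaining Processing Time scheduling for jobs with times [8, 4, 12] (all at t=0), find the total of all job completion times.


Since all jobs arrive at t=0, SRPT equals SPT ordering.
SPT order: [4, 8, 12]
Completion times:
  Job 1: p=4, C=4
  Job 2: p=8, C=12
  Job 3: p=12, C=24
Total completion time = 4 + 12 + 24 = 40

40


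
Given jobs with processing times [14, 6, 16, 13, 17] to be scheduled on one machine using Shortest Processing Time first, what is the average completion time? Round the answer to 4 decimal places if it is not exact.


Sort jobs by processing time (SPT order): [6, 13, 14, 16, 17]
Compute completion times sequentially:
  Job 1: processing = 6, completes at 6
  Job 2: processing = 13, completes at 19
  Job 3: processing = 14, completes at 33
  Job 4: processing = 16, completes at 49
  Job 5: processing = 17, completes at 66
Sum of completion times = 173
Average completion time = 173/5 = 34.6

34.6


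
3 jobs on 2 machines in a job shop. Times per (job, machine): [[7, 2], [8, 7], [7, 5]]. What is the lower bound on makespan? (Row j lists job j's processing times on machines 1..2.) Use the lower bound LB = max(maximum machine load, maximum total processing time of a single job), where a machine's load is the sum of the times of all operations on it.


Machine loads:
  Machine 1: 7 + 8 + 7 = 22
  Machine 2: 2 + 7 + 5 = 14
Max machine load = 22
Job totals:
  Job 1: 9
  Job 2: 15
  Job 3: 12
Max job total = 15
Lower bound = max(22, 15) = 22

22


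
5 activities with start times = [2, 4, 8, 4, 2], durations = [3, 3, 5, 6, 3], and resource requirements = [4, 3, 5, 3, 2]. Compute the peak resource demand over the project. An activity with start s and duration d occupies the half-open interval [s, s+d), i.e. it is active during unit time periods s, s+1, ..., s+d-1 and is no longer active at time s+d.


Each activity i is active on [start_i, start_i + duration_i).
Compute total resource usage per time slot:
  t=0: active resources = [], total = 0
  t=1: active resources = [], total = 0
  t=2: active resources = [4, 2], total = 6
  t=3: active resources = [4, 2], total = 6
  t=4: active resources = [4, 3, 3, 2], total = 12
  t=5: active resources = [3, 3], total = 6
  t=6: active resources = [3, 3], total = 6
  t=7: active resources = [3], total = 3
  t=8: active resources = [5, 3], total = 8
  t=9: active resources = [5, 3], total = 8
  t=10: active resources = [5], total = 5
  t=11: active resources = [5], total = 5
  t=12: active resources = [5], total = 5
Peak resource demand = 12

12


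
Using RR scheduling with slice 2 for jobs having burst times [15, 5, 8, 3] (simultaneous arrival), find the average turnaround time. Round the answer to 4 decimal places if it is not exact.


Time quantum = 2
Execution trace:
  J1 runs 2 units, time = 2
  J2 runs 2 units, time = 4
  J3 runs 2 units, time = 6
  J4 runs 2 units, time = 8
  J1 runs 2 units, time = 10
  J2 runs 2 units, time = 12
  J3 runs 2 units, time = 14
  J4 runs 1 units, time = 15
  J1 runs 2 units, time = 17
  J2 runs 1 units, time = 18
  J3 runs 2 units, time = 20
  J1 runs 2 units, time = 22
  J3 runs 2 units, time = 24
  J1 runs 2 units, time = 26
  J1 runs 2 units, time = 28
  J1 runs 2 units, time = 30
  J1 runs 1 units, time = 31
Finish times: [31, 18, 24, 15]
Average turnaround = 88/4 = 22.0

22.0


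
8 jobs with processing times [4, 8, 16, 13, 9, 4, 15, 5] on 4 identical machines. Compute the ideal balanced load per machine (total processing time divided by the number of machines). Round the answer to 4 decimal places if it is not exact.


Total processing time = 4 + 8 + 16 + 13 + 9 + 4 + 15 + 5 = 74
Number of machines = 4
Ideal balanced load = 74 / 4 = 18.5

18.5


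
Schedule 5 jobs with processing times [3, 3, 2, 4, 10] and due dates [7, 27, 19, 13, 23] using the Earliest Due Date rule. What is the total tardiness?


Sort by due date (EDD order): [(3, 7), (4, 13), (2, 19), (10, 23), (3, 27)]
Compute completion times and tardiness:
  Job 1: p=3, d=7, C=3, tardiness=max(0,3-7)=0
  Job 2: p=4, d=13, C=7, tardiness=max(0,7-13)=0
  Job 3: p=2, d=19, C=9, tardiness=max(0,9-19)=0
  Job 4: p=10, d=23, C=19, tardiness=max(0,19-23)=0
  Job 5: p=3, d=27, C=22, tardiness=max(0,22-27)=0
Total tardiness = 0

0


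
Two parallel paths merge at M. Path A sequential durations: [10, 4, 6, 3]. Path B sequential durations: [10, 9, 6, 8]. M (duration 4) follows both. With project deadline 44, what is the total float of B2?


Forward pass: ES(B2) = sum of predecessors on chain B = 10
EF = ES + duration = 10 + 9 = 19
Backward pass: LF(M) = deadline = 44; LS(M) = 44 - 4 = 40
LF(B2) = LS(M) - sum(successors on chain B) = 40 - 14 = 26
LS = LF - duration = 26 - 9 = 17
Total float = LS - ES = 17 - 10 = 7

7


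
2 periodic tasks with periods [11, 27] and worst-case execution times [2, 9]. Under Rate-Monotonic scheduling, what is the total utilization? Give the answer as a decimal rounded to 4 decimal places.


Compute individual utilizations (exact fractions):
  Task 1: C/T = 2/11 (approx. 0.1818)
  Task 2: C/T = 9/27 = 1/3 (approx. 0.3333)
Total utilization U = 2/11 + 1/3 = 17/33
Rounded to 4 decimal places: U = 0.5152
RM (Liu & Layland) bound for 2 tasks = 0.828427; compare with U = 17/33 (approx. 0.515152)
U <= bound, so schedulable by RM sufficient condition.

0.5152


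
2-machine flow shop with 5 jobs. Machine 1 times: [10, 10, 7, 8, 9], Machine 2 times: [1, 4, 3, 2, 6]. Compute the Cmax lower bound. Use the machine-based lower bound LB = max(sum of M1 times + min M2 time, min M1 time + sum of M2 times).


LB1 = sum(M1 times) + min(M2 times) = 44 + 1 = 45
LB2 = min(M1 times) + sum(M2 times) = 7 + 16 = 23
Lower bound = max(LB1, LB2) = max(45, 23) = 45

45


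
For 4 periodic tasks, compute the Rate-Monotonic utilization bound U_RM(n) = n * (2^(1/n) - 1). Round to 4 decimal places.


Compute 2^(1/4) = 1.1892071150
Subtract 1: 1.1892071150 - 1 = 0.1892071150
Multiply by n: 4 * 0.1892071150 = 0.7568284600
Round to 4 dp: 0.7568

0.7568


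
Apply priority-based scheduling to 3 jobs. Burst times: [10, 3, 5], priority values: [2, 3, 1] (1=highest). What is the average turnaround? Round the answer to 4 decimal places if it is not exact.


Sort by priority (ascending = highest first):
Order: [(1, 5), (2, 10), (3, 3)]
Completion times:
  Priority 1, burst=5, C=5
  Priority 2, burst=10, C=15
  Priority 3, burst=3, C=18
Average turnaround = 38/3 = 12.6667

12.6667


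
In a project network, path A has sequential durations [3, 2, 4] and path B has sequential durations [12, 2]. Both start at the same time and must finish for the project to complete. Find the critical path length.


Path A total = 3 + 2 + 4 = 9
Path B total = 12 + 2 = 14
Critical path = longest path = max(9, 14) = 14

14


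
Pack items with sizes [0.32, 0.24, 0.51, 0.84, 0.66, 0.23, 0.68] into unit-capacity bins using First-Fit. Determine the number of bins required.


Place items sequentially using First-Fit:
  Item 0.32 -> new Bin 1
  Item 0.24 -> Bin 1 (now 0.56)
  Item 0.51 -> new Bin 2
  Item 0.84 -> new Bin 3
  Item 0.66 -> new Bin 4
  Item 0.23 -> Bin 1 (now 0.79)
  Item 0.68 -> new Bin 5
Total bins used = 5

5


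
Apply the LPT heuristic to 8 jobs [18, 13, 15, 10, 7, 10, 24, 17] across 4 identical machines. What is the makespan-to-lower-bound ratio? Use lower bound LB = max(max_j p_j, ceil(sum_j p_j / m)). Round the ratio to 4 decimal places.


LPT order: [24, 18, 17, 15, 13, 10, 10, 7]
Machine loads after assignment: [31, 28, 27, 28]
LPT makespan = 31
Lower bound = max(max_job, ceil(total/4)) = max(24, 29) = 29
Ratio = 31 / 29 = 1.069

1.069


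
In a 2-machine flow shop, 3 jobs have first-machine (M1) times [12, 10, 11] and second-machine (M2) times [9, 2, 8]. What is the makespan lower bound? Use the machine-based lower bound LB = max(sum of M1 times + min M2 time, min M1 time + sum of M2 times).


LB1 = sum(M1 times) + min(M2 times) = 33 + 2 = 35
LB2 = min(M1 times) + sum(M2 times) = 10 + 19 = 29
Lower bound = max(LB1, LB2) = max(35, 29) = 35

35


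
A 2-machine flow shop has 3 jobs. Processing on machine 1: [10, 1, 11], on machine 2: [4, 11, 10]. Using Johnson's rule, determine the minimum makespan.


Apply Johnson's rule:
  Group 1 (a <= b): [(2, 1, 11)]
  Group 2 (a > b): [(3, 11, 10), (1, 10, 4)]
Optimal job order: [2, 3, 1]
Schedule:
  Job 2: M1 done at 1, M2 done at 12
  Job 3: M1 done at 12, M2 done at 22
  Job 1: M1 done at 22, M2 done at 26
Makespan = 26

26


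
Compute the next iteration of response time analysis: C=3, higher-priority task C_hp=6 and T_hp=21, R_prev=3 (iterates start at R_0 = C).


R_next = C + ceil(R_prev / T_hp) * C_hp
ceil(3 / 21) = ceil(0.1429) = 1
Interference = 1 * 6 = 6
R_next = 3 + 6 = 9

9


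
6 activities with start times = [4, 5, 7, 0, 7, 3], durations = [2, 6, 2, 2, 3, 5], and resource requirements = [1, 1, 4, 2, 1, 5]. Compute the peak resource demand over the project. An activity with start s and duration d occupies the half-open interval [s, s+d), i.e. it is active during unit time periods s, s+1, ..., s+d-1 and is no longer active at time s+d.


Each activity i is active on [start_i, start_i + duration_i).
Compute total resource usage per time slot:
  t=0: active resources = [2], total = 2
  t=1: active resources = [2], total = 2
  t=2: active resources = [], total = 0
  t=3: active resources = [5], total = 5
  t=4: active resources = [1, 5], total = 6
  t=5: active resources = [1, 1, 5], total = 7
  t=6: active resources = [1, 5], total = 6
  t=7: active resources = [1, 4, 1, 5], total = 11
  t=8: active resources = [1, 4, 1], total = 6
  t=9: active resources = [1, 1], total = 2
  t=10: active resources = [1], total = 1
Peak resource demand = 11

11


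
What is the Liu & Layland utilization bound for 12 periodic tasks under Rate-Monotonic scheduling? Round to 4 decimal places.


Compute 2^(1/12) = 1.0594630944
Subtract 1: 1.0594630944 - 1 = 0.0594630944
Multiply by n: 12 * 0.0594630944 = 0.7135571328
Round to 4 dp: 0.7136

0.7136


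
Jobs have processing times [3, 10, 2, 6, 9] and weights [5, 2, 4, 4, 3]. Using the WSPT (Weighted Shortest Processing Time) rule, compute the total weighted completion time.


Compute p/w ratios and sort ascending (WSPT): [(2, 4), (3, 5), (6, 4), (9, 3), (10, 2)]
Compute weighted completion times:
  Job (p=2,w=4): C=2, w*C=4*2=8
  Job (p=3,w=5): C=5, w*C=5*5=25
  Job (p=6,w=4): C=11, w*C=4*11=44
  Job (p=9,w=3): C=20, w*C=3*20=60
  Job (p=10,w=2): C=30, w*C=2*30=60
Total weighted completion time = 197

197


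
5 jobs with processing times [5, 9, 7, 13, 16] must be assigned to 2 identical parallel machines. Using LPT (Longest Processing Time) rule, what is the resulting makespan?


Sort jobs in decreasing order (LPT): [16, 13, 9, 7, 5]
Assign each job to the least loaded machine:
  Machine 1: jobs [16, 7], load = 23
  Machine 2: jobs [13, 9, 5], load = 27
Makespan = max load = 27

27


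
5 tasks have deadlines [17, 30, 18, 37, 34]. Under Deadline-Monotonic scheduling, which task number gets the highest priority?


Sort tasks by relative deadline (ascending):
  Task 1: deadline = 17
  Task 3: deadline = 18
  Task 2: deadline = 30
  Task 5: deadline = 34
  Task 4: deadline = 37
Priority order (highest first): [1, 3, 2, 5, 4]
Highest priority task = 1

1


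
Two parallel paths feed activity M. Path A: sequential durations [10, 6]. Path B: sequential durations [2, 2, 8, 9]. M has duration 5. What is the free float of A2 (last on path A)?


ES(A2) = sum of predecessors on chain A = 10
EF(A2) = ES + duration = 10 + 6 = 16
Successor of A2 is M. ES(M) = max(sum(A), sum(B)) = max(16, 21) = 21
Free float = ES(successor) - EF(current) = 21 - 16 = 5

5


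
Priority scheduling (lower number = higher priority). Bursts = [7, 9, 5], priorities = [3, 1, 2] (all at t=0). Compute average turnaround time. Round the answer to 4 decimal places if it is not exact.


Sort by priority (ascending = highest first):
Order: [(1, 9), (2, 5), (3, 7)]
Completion times:
  Priority 1, burst=9, C=9
  Priority 2, burst=5, C=14
  Priority 3, burst=7, C=21
Average turnaround = 44/3 = 14.6667

14.6667


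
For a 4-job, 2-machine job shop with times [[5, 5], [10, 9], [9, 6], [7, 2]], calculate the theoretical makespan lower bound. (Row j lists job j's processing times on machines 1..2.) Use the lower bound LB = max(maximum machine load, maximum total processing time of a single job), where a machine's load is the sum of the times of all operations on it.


Machine loads:
  Machine 1: 5 + 10 + 9 + 7 = 31
  Machine 2: 5 + 9 + 6 + 2 = 22
Max machine load = 31
Job totals:
  Job 1: 10
  Job 2: 19
  Job 3: 15
  Job 4: 9
Max job total = 19
Lower bound = max(31, 19) = 31

31


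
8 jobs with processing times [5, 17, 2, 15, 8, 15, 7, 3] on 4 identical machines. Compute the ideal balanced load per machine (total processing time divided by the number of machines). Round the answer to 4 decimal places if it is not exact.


Total processing time = 5 + 17 + 2 + 15 + 8 + 15 + 7 + 3 = 72
Number of machines = 4
Ideal balanced load = 72 / 4 = 18.0

18.0


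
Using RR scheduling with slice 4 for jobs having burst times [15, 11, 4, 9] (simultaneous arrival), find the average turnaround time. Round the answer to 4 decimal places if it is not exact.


Time quantum = 4
Execution trace:
  J1 runs 4 units, time = 4
  J2 runs 4 units, time = 8
  J3 runs 4 units, time = 12
  J4 runs 4 units, time = 16
  J1 runs 4 units, time = 20
  J2 runs 4 units, time = 24
  J4 runs 4 units, time = 28
  J1 runs 4 units, time = 32
  J2 runs 3 units, time = 35
  J4 runs 1 units, time = 36
  J1 runs 3 units, time = 39
Finish times: [39, 35, 12, 36]
Average turnaround = 122/4 = 30.5

30.5


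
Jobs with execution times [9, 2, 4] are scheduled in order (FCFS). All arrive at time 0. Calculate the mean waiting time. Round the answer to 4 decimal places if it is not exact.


FCFS order (as given): [9, 2, 4]
Waiting times:
  Job 1: wait = 0
  Job 2: wait = 9
  Job 3: wait = 11
Sum of waiting times = 20
Average waiting time = 20/3 = 6.6667

6.6667


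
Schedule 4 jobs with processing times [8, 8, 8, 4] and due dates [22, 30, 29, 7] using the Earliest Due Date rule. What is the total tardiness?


Sort by due date (EDD order): [(4, 7), (8, 22), (8, 29), (8, 30)]
Compute completion times and tardiness:
  Job 1: p=4, d=7, C=4, tardiness=max(0,4-7)=0
  Job 2: p=8, d=22, C=12, tardiness=max(0,12-22)=0
  Job 3: p=8, d=29, C=20, tardiness=max(0,20-29)=0
  Job 4: p=8, d=30, C=28, tardiness=max(0,28-30)=0
Total tardiness = 0

0


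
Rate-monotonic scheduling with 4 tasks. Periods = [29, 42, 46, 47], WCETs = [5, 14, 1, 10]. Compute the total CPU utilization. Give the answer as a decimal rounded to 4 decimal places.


Compute individual utilizations (exact fractions):
  Task 1: C/T = 5/29 (approx. 0.1724)
  Task 2: C/T = 14/42 = 1/3 (approx. 0.3333)
  Task 3: C/T = 1/46 (approx. 0.0217)
  Task 4: C/T = 10/47 (approx. 0.2128)
Total utilization U = 5/29 + 1/3 + 1/46 + 10/47 = 139237/188094
Rounded to 4 decimal places: U = 0.7403
RM (Liu & Layland) bound for 4 tasks = 0.756828; compare with U = 139237/188094 (approx. 0.740252)
U <= bound, so schedulable by RM sufficient condition.

0.7403


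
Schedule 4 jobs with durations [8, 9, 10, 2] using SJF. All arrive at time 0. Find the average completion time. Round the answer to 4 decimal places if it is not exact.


SJF order (ascending): [2, 8, 9, 10]
Completion times:
  Job 1: burst=2, C=2
  Job 2: burst=8, C=10
  Job 3: burst=9, C=19
  Job 4: burst=10, C=29
Average completion = 60/4 = 15.0

15.0


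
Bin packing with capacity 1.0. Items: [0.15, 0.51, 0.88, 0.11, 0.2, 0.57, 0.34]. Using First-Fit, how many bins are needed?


Place items sequentially using First-Fit:
  Item 0.15 -> new Bin 1
  Item 0.51 -> Bin 1 (now 0.66)
  Item 0.88 -> new Bin 2
  Item 0.11 -> Bin 1 (now 0.77)
  Item 0.2 -> Bin 1 (now 0.97)
  Item 0.57 -> new Bin 3
  Item 0.34 -> Bin 3 (now 0.91)
Total bins used = 3

3


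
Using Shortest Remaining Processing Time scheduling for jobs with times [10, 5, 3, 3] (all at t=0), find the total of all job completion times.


Since all jobs arrive at t=0, SRPT equals SPT ordering.
SPT order: [3, 3, 5, 10]
Completion times:
  Job 1: p=3, C=3
  Job 2: p=3, C=6
  Job 3: p=5, C=11
  Job 4: p=10, C=21
Total completion time = 3 + 6 + 11 + 21 = 41

41


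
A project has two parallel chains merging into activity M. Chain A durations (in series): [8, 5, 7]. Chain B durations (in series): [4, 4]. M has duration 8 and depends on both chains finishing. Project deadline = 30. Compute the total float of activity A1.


Forward pass: ES(A1) = sum of predecessors on chain A = 0
EF = ES + duration = 0 + 8 = 8
Backward pass: LF(M) = deadline = 30; LS(M) = 30 - 8 = 22
LF(A1) = LS(M) - sum(successors on chain A) = 22 - 12 = 10
LS = LF - duration = 10 - 8 = 2
Total float = LS - ES = 2 - 0 = 2

2


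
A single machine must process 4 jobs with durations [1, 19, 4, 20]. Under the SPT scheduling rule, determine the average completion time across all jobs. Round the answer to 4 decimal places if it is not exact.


Sort jobs by processing time (SPT order): [1, 4, 19, 20]
Compute completion times sequentially:
  Job 1: processing = 1, completes at 1
  Job 2: processing = 4, completes at 5
  Job 3: processing = 19, completes at 24
  Job 4: processing = 20, completes at 44
Sum of completion times = 74
Average completion time = 74/4 = 18.5

18.5


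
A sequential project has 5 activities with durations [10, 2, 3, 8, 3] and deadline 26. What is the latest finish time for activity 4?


LF(activity 4) = deadline - sum of successor durations
Successors: activities 5 through 5 with durations [3]
Sum of successor durations = 3
LF = 26 - 3 = 23

23


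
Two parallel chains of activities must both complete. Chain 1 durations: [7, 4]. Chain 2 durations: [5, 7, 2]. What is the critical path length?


Path A total = 7 + 4 = 11
Path B total = 5 + 7 + 2 = 14
Critical path = longest path = max(11, 14) = 14

14


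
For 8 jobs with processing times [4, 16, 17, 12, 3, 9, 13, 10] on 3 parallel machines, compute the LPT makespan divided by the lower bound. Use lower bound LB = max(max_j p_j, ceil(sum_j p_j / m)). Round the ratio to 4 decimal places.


LPT order: [17, 16, 13, 12, 10, 9, 4, 3]
Machine loads after assignment: [29, 26, 29]
LPT makespan = 29
Lower bound = max(max_job, ceil(total/3)) = max(17, 28) = 28
Ratio = 29 / 28 = 1.0357

1.0357


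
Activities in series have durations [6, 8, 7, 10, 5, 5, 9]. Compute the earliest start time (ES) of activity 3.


Activity 3 starts after activities 1 through 2 complete.
Predecessor durations: [6, 8]
ES = 6 + 8 = 14

14


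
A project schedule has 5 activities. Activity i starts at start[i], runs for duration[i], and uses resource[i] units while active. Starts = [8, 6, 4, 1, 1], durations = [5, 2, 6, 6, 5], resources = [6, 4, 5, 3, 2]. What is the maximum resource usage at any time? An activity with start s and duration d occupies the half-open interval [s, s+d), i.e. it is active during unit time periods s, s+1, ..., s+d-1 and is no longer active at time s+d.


Each activity i is active on [start_i, start_i + duration_i).
Compute total resource usage per time slot:
  t=0: active resources = [], total = 0
  t=1: active resources = [3, 2], total = 5
  t=2: active resources = [3, 2], total = 5
  t=3: active resources = [3, 2], total = 5
  t=4: active resources = [5, 3, 2], total = 10
  t=5: active resources = [5, 3, 2], total = 10
  t=6: active resources = [4, 5, 3], total = 12
  t=7: active resources = [4, 5], total = 9
  t=8: active resources = [6, 5], total = 11
  t=9: active resources = [6, 5], total = 11
  t=10: active resources = [6], total = 6
  t=11: active resources = [6], total = 6
  t=12: active resources = [6], total = 6
Peak resource demand = 12

12


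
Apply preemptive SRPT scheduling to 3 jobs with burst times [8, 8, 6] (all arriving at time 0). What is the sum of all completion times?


Since all jobs arrive at t=0, SRPT equals SPT ordering.
SPT order: [6, 8, 8]
Completion times:
  Job 1: p=6, C=6
  Job 2: p=8, C=14
  Job 3: p=8, C=22
Total completion time = 6 + 14 + 22 = 42

42


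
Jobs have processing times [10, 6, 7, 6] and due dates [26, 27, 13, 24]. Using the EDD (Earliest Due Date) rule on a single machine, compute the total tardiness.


Sort by due date (EDD order): [(7, 13), (6, 24), (10, 26), (6, 27)]
Compute completion times and tardiness:
  Job 1: p=7, d=13, C=7, tardiness=max(0,7-13)=0
  Job 2: p=6, d=24, C=13, tardiness=max(0,13-24)=0
  Job 3: p=10, d=26, C=23, tardiness=max(0,23-26)=0
  Job 4: p=6, d=27, C=29, tardiness=max(0,29-27)=2
Total tardiness = 2

2


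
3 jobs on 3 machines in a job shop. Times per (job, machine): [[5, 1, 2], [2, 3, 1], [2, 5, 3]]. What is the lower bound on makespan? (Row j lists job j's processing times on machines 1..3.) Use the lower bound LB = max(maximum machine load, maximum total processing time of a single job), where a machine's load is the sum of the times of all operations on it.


Machine loads:
  Machine 1: 5 + 2 + 2 = 9
  Machine 2: 1 + 3 + 5 = 9
  Machine 3: 2 + 1 + 3 = 6
Max machine load = 9
Job totals:
  Job 1: 8
  Job 2: 6
  Job 3: 10
Max job total = 10
Lower bound = max(9, 10) = 10

10


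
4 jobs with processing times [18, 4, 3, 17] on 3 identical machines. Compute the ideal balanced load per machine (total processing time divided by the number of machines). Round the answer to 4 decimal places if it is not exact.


Total processing time = 18 + 4 + 3 + 17 = 42
Number of machines = 3
Ideal balanced load = 42 / 3 = 14.0

14.0


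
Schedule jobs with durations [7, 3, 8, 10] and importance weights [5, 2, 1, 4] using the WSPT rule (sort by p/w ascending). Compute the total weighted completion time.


Compute p/w ratios and sort ascending (WSPT): [(7, 5), (3, 2), (10, 4), (8, 1)]
Compute weighted completion times:
  Job (p=7,w=5): C=7, w*C=5*7=35
  Job (p=3,w=2): C=10, w*C=2*10=20
  Job (p=10,w=4): C=20, w*C=4*20=80
  Job (p=8,w=1): C=28, w*C=1*28=28
Total weighted completion time = 163

163


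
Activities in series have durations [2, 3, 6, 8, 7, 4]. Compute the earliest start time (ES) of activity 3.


Activity 3 starts after activities 1 through 2 complete.
Predecessor durations: [2, 3]
ES = 2 + 3 = 5

5


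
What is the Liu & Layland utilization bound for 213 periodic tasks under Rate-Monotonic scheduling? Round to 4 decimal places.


Compute 2^(1/213) = 1.0032595128
Subtract 1: 1.0032595128 - 1 = 0.0032595128
Multiply by n: 213 * 0.0032595128 = 0.6942762264
Round to 4 dp: 0.6943

0.6943


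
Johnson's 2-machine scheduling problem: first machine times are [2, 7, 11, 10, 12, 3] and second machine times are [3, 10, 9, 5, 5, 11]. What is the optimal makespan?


Apply Johnson's rule:
  Group 1 (a <= b): [(1, 2, 3), (6, 3, 11), (2, 7, 10)]
  Group 2 (a > b): [(3, 11, 9), (4, 10, 5), (5, 12, 5)]
Optimal job order: [1, 6, 2, 3, 4, 5]
Schedule:
  Job 1: M1 done at 2, M2 done at 5
  Job 6: M1 done at 5, M2 done at 16
  Job 2: M1 done at 12, M2 done at 26
  Job 3: M1 done at 23, M2 done at 35
  Job 4: M1 done at 33, M2 done at 40
  Job 5: M1 done at 45, M2 done at 50
Makespan = 50

50


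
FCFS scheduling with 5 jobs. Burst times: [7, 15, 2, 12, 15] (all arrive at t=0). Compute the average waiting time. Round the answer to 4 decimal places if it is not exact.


FCFS order (as given): [7, 15, 2, 12, 15]
Waiting times:
  Job 1: wait = 0
  Job 2: wait = 7
  Job 3: wait = 22
  Job 4: wait = 24
  Job 5: wait = 36
Sum of waiting times = 89
Average waiting time = 89/5 = 17.8

17.8


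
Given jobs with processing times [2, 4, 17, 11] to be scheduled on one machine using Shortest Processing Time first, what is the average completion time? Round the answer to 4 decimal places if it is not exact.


Sort jobs by processing time (SPT order): [2, 4, 11, 17]
Compute completion times sequentially:
  Job 1: processing = 2, completes at 2
  Job 2: processing = 4, completes at 6
  Job 3: processing = 11, completes at 17
  Job 4: processing = 17, completes at 34
Sum of completion times = 59
Average completion time = 59/4 = 14.75

14.75


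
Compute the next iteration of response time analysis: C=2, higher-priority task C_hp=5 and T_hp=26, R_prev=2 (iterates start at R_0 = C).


R_next = C + ceil(R_prev / T_hp) * C_hp
ceil(2 / 26) = ceil(0.0769) = 1
Interference = 1 * 5 = 5
R_next = 2 + 5 = 7

7


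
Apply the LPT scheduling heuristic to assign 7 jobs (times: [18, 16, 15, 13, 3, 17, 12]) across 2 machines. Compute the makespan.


Sort jobs in decreasing order (LPT): [18, 17, 16, 15, 13, 12, 3]
Assign each job to the least loaded machine:
  Machine 1: jobs [18, 15, 13], load = 46
  Machine 2: jobs [17, 16, 12, 3], load = 48
Makespan = max load = 48

48


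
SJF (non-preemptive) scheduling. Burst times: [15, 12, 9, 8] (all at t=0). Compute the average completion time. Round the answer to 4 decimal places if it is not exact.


SJF order (ascending): [8, 9, 12, 15]
Completion times:
  Job 1: burst=8, C=8
  Job 2: burst=9, C=17
  Job 3: burst=12, C=29
  Job 4: burst=15, C=44
Average completion = 98/4 = 24.5

24.5


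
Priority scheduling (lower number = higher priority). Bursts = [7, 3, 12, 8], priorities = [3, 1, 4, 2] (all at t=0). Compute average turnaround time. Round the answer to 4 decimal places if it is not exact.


Sort by priority (ascending = highest first):
Order: [(1, 3), (2, 8), (3, 7), (4, 12)]
Completion times:
  Priority 1, burst=3, C=3
  Priority 2, burst=8, C=11
  Priority 3, burst=7, C=18
  Priority 4, burst=12, C=30
Average turnaround = 62/4 = 15.5

15.5


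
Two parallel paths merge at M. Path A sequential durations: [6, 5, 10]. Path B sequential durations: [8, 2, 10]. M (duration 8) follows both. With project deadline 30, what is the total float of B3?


Forward pass: ES(B3) = sum of predecessors on chain B = 10
EF = ES + duration = 10 + 10 = 20
Backward pass: LF(M) = deadline = 30; LS(M) = 30 - 8 = 22
LF(B3) = LS(M) - sum(successors on chain B) = 22 - 0 = 22
LS = LF - duration = 22 - 10 = 12
Total float = LS - ES = 12 - 10 = 2

2


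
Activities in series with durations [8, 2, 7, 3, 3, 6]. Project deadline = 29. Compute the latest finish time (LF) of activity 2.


LF(activity 2) = deadline - sum of successor durations
Successors: activities 3 through 6 with durations [7, 3, 3, 6]
Sum of successor durations = 19
LF = 29 - 19 = 10

10


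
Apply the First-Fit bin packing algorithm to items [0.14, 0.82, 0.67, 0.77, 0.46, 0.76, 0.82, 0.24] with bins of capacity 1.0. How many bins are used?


Place items sequentially using First-Fit:
  Item 0.14 -> new Bin 1
  Item 0.82 -> Bin 1 (now 0.96)
  Item 0.67 -> new Bin 2
  Item 0.77 -> new Bin 3
  Item 0.46 -> new Bin 4
  Item 0.76 -> new Bin 5
  Item 0.82 -> new Bin 6
  Item 0.24 -> Bin 2 (now 0.91)
Total bins used = 6

6


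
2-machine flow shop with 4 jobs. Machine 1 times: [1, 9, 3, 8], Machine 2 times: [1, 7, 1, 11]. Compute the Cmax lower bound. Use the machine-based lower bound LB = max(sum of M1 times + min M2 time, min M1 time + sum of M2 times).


LB1 = sum(M1 times) + min(M2 times) = 21 + 1 = 22
LB2 = min(M1 times) + sum(M2 times) = 1 + 20 = 21
Lower bound = max(LB1, LB2) = max(22, 21) = 22

22


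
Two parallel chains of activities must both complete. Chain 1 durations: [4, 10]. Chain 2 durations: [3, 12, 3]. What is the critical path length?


Path A total = 4 + 10 = 14
Path B total = 3 + 12 + 3 = 18
Critical path = longest path = max(14, 18) = 18

18


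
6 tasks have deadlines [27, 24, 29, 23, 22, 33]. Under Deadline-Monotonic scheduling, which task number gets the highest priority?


Sort tasks by relative deadline (ascending):
  Task 5: deadline = 22
  Task 4: deadline = 23
  Task 2: deadline = 24
  Task 1: deadline = 27
  Task 3: deadline = 29
  Task 6: deadline = 33
Priority order (highest first): [5, 4, 2, 1, 3, 6]
Highest priority task = 5

5


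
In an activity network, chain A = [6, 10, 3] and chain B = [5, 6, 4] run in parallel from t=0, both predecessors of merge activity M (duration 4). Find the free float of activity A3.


ES(A3) = sum of predecessors on chain A = 16
EF(A3) = ES + duration = 16 + 3 = 19
Successor of A3 is M. ES(M) = max(sum(A), sum(B)) = max(19, 15) = 19
Free float = ES(successor) - EF(current) = 19 - 19 = 0

0


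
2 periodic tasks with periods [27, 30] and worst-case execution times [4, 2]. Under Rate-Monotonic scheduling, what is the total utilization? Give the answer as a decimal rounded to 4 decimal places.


Compute individual utilizations (exact fractions):
  Task 1: C/T = 4/27 (approx. 0.1481)
  Task 2: C/T = 2/30 = 1/15 (approx. 0.0667)
Total utilization U = 4/27 + 1/15 = 29/135
Rounded to 4 decimal places: U = 0.2148
RM (Liu & Layland) bound for 2 tasks = 0.828427; compare with U = 29/135 (approx. 0.214815)
U <= bound, so schedulable by RM sufficient condition.

0.2148


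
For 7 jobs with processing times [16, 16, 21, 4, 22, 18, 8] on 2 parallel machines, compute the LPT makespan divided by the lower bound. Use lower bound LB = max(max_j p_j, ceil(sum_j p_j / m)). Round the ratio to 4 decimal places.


LPT order: [22, 21, 18, 16, 16, 8, 4]
Machine loads after assignment: [54, 51]
LPT makespan = 54
Lower bound = max(max_job, ceil(total/2)) = max(22, 53) = 53
Ratio = 54 / 53 = 1.0189

1.0189


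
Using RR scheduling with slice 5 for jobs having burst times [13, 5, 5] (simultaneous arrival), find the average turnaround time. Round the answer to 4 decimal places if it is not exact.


Time quantum = 5
Execution trace:
  J1 runs 5 units, time = 5
  J2 runs 5 units, time = 10
  J3 runs 5 units, time = 15
  J1 runs 5 units, time = 20
  J1 runs 3 units, time = 23
Finish times: [23, 10, 15]
Average turnaround = 48/3 = 16.0

16.0


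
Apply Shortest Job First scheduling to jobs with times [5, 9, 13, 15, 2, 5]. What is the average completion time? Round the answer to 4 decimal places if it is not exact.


SJF order (ascending): [2, 5, 5, 9, 13, 15]
Completion times:
  Job 1: burst=2, C=2
  Job 2: burst=5, C=7
  Job 3: burst=5, C=12
  Job 4: burst=9, C=21
  Job 5: burst=13, C=34
  Job 6: burst=15, C=49
Average completion = 125/6 = 20.8333

20.8333
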